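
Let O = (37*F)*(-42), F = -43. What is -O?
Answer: -66822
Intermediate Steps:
O = 66822 (O = (37*(-43))*(-42) = -1591*(-42) = 66822)
-O = -1*66822 = -66822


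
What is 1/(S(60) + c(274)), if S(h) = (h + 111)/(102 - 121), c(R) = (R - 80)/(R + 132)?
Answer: -203/1730 ≈ -0.11734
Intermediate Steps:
c(R) = (-80 + R)/(132 + R)
S(h) = -111/19 - h/19 (S(h) = (111 + h)/(-19) = (111 + h)*(-1/19) = -111/19 - h/19)
1/(S(60) + c(274)) = 1/((-111/19 - 1/19*60) + (-80 + 274)/(132 + 274)) = 1/((-111/19 - 60/19) + 194/406) = 1/(-9 + (1/406)*194) = 1/(-9 + 97/203) = 1/(-1730/203) = -203/1730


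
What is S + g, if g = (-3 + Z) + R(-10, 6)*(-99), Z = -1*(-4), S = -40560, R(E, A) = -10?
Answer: -39569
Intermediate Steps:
Z = 4
g = 991 (g = (-3 + 4) - 10*(-99) = 1 + 990 = 991)
S + g = -40560 + 991 = -39569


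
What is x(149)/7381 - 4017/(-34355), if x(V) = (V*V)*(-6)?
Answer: -4546642653/253574255 ≈ -17.930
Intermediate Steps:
x(V) = -6*V² (x(V) = V²*(-6) = -6*V²)
x(149)/7381 - 4017/(-34355) = -6*149²/7381 - 4017/(-34355) = -6*22201*(1/7381) - 4017*(-1/34355) = -133206*1/7381 + 4017/34355 = -133206/7381 + 4017/34355 = -4546642653/253574255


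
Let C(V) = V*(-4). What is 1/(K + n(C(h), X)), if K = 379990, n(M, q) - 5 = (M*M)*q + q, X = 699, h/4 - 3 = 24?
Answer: 1/130830870 ≈ 7.6435e-9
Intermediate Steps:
h = 108 (h = 12 + 4*24 = 12 + 96 = 108)
C(V) = -4*V
n(M, q) = 5 + q + q*M² (n(M, q) = 5 + ((M*M)*q + q) = 5 + (M²*q + q) = 5 + (q*M² + q) = 5 + (q + q*M²) = 5 + q + q*M²)
1/(K + n(C(h), X)) = 1/(379990 + (5 + 699 + 699*(-4*108)²)) = 1/(379990 + (5 + 699 + 699*(-432)²)) = 1/(379990 + (5 + 699 + 699*186624)) = 1/(379990 + (5 + 699 + 130450176)) = 1/(379990 + 130450880) = 1/130830870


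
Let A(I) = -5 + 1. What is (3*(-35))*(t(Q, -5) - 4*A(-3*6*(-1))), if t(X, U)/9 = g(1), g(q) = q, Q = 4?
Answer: -2625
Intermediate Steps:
t(X, U) = 9 (t(X, U) = 9*1 = 9)
A(I) = -4
(3*(-35))*(t(Q, -5) - 4*A(-3*6*(-1))) = (3*(-35))*(9 - 4*(-4)) = -105*(9 + 16) = -105*25 = -2625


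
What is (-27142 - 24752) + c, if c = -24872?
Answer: -76766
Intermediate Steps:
(-27142 - 24752) + c = (-27142 - 24752) - 24872 = -51894 - 24872 = -76766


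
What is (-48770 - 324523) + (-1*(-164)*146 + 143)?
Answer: -349206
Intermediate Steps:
(-48770 - 324523) + (-1*(-164)*146 + 143) = -373293 + (164*146 + 143) = -373293 + (23944 + 143) = -373293 + 24087 = -349206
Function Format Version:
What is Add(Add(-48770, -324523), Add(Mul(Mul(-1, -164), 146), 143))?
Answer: -349206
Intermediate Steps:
Add(Add(-48770, -324523), Add(Mul(Mul(-1, -164), 146), 143)) = Add(-373293, Add(Mul(164, 146), 143)) = Add(-373293, Add(23944, 143)) = Add(-373293, 24087) = -349206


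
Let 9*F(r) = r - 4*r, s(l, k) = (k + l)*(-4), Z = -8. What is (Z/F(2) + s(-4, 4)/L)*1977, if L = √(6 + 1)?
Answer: 23724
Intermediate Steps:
L = √7 ≈ 2.6458
s(l, k) = -4*k - 4*l
F(r) = -r/3 (F(r) = (r - 4*r)/9 = (-3*r)/9 = -r/3)
(Z/F(2) + s(-4, 4)/L)*1977 = (-8/((-⅓*2)) + (-4*4 - 4*(-4))/(√7))*1977 = (-8/(-⅔) + (-16 + 16)*(√7/7))*1977 = (-8*(-3/2) + 0*(√7/7))*1977 = (12 + 0)*1977 = 12*1977 = 23724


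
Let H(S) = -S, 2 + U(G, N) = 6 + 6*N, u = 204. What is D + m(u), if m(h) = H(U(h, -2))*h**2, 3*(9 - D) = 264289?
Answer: 734522/3 ≈ 2.4484e+5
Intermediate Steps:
U(G, N) = 4 + 6*N (U(G, N) = -2 + (6 + 6*N) = 4 + 6*N)
D = -264262/3 (D = 9 - 1/3*264289 = 9 - 264289/3 = -264262/3 ≈ -88087.)
m(h) = 8*h**2 (m(h) = (-(4 + 6*(-2)))*h**2 = (-(4 - 12))*h**2 = (-1*(-8))*h**2 = 8*h**2)
D + m(u) = -264262/3 + 8*204**2 = -264262/3 + 8*41616 = -264262/3 + 332928 = 734522/3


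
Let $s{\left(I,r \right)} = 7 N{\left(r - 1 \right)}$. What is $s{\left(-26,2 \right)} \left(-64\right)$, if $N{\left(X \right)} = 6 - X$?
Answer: $-2240$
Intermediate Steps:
$s{\left(I,r \right)} = 49 - 7 r$ ($s{\left(I,r \right)} = 7 \left(6 - \left(r - 1\right)\right) = 7 \left(6 - \left(-1 + r\right)\right) = 7 \left(7 - r\right) = 49 - 7 r$)
$s{\left(-26,2 \right)} \left(-64\right) = \left(49 - 14\right) \left(-64\right) = 35 \left(-64\right) = -2240$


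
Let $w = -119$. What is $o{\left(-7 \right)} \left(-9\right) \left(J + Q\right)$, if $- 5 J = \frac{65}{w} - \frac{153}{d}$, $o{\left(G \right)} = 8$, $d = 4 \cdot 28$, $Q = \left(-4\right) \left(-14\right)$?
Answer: $- \frac{4830849}{1190} \approx -4059.5$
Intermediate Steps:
$Q = 56$
$d = 112$
$J = \frac{3641}{9520}$ ($J = - \frac{\frac{65}{-119} - \frac{153}{112}}{5} = - \frac{65 \left(- \frac{1}{119}\right) - \frac{153}{112}}{5} = - \frac{- \frac{65}{119} - \frac{153}{112}}{5} = \left(- \frac{1}{5}\right) \left(- \frac{3641}{1904}\right) = \frac{3641}{9520} \approx 0.38246$)
$o{\left(-7 \right)} \left(-9\right) \left(J + Q\right) = 8 \left(-9\right) \left(\frac{3641}{9520} + 56\right) = \left(-72\right) \frac{536761}{9520} = - \frac{4830849}{1190}$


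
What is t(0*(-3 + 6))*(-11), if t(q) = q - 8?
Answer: 88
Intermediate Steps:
t(q) = -8 + q
t(0*(-3 + 6))*(-11) = (-8 + 0*(-3 + 6))*(-11) = (-8 + 0*3)*(-11) = (-8 + 0)*(-11) = -8*(-11) = 88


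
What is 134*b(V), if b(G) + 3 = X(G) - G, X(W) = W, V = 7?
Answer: -402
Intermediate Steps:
b(G) = -3 (b(G) = -3 + (G - G) = -3 + 0 = -3)
134*b(V) = 134*(-3) = -402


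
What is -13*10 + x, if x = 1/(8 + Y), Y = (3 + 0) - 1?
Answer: -1299/10 ≈ -129.90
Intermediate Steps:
Y = 2 (Y = 3 - 1 = 2)
x = 1/10 (x = 1/(8 + 2) = 1/10 ≈ 0.10000)
-13*10 + x = -13*10 + 1/10 = -130 + 1/10 = -1299/10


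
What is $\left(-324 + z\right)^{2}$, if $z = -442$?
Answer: $586756$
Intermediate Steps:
$\left(-324 + z\right)^{2} = \left(-324 - 442\right)^{2} = \left(-766\right)^{2} = 586756$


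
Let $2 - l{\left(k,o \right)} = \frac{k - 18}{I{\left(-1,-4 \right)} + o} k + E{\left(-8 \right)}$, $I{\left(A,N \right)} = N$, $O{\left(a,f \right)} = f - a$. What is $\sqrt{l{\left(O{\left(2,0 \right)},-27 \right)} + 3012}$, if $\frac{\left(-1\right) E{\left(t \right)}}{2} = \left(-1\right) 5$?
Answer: $\frac{2 \sqrt{722021}}{31} \approx 54.821$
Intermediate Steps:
$E{\left(t \right)} = 10$ ($E{\left(t \right)} = - 2 \left(\left(-1\right) 5\right) = \left(-2\right) \left(-5\right) = 10$)
$l{\left(k,o \right)} = -8 - \frac{k \left(-18 + k\right)}{-4 + o}$ ($l{\left(k,o \right)} = 2 - \left(\frac{k - 18}{-4 + o} k + 10\right) = 2 - \left(\frac{-18 + k}{-4 + o} k + 10\right) = 2 - \left(\frac{k \left(-18 + k\right)}{-4 + o} + 10\right) = 2 - \left(10 + \frac{k \left(-18 + k\right)}{-4 + o}\right) = -8 - \frac{k \left(-18 + k\right)}{-4 + o}$)
$\sqrt{l{\left(O{\left(2,0 \right)},-27 \right)} + 3012} = \sqrt{\frac{32 - \left(0 - 2\right)^{2} - -216 + 18 \left(0 - 2\right)}{-4 - 27} + 3012} = \sqrt{\frac{32 - \left(0 - 2\right)^{2} + 216 + 18 \left(0 - 2\right)}{-31} + 3012} = \sqrt{- \frac{32 - \left(-2\right)^{2} + 216 + 18 \left(-2\right)}{31} + 3012} = \sqrt{- \frac{32 - 4 + 216 - 36}{31} + 3012} = \sqrt{\left(- \frac{1}{31}\right) 208 + 3012} = \sqrt{- \frac{208}{31} + 3012} = \sqrt{\frac{93164}{31}} = \frac{2 \sqrt{722021}}{31}$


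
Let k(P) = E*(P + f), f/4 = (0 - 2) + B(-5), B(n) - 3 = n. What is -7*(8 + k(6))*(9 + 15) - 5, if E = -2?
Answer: -4709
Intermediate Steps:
B(n) = 3 + n
f = -16 (f = 4*((0 - 2) + (3 - 5)) = 4*(-2 - 2) = 4*(-4) = -16)
k(P) = 32 - 2*P (k(P) = -2*(P - 16) = -2*(-16 + P) = 32 - 2*P)
-7*(8 + k(6))*(9 + 15) - 5 = -7*(8 + (32 - 2*6))*(9 + 15) - 5 = -7*(8 + (32 - 12))*24 - 5 = -7*(8 + 20)*24 - 5 = -196*24 - 5 = -7*672 - 5 = -4704 - 5 = -4709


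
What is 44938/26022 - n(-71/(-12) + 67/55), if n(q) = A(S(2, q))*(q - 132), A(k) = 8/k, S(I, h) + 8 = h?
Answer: -8565166369/7429281 ≈ -1152.9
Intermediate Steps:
S(I, h) = -8 + h
n(q) = 8*(-132 + q)/(-8 + q) (n(q) = (8/(-8 + q))*(q - 132) = (8/(-8 + q))*(-132 + q) = 8*(-132 + q)/(-8 + q))
44938/26022 - n(-71/(-12) + 67/55) = 44938/26022 - 8*(-132 + (-71/(-12) + 67/55))/(-8 + (-71/(-12) + 67/55)) = 44938*(1/26022) - 8*(-132 + (-71*(-1/12) + 67*(1/55)))/(-8 + (-71*(-1/12) + 67*(1/55))) = 22469/13011 - 8*(-132 + (71/12 + 67/55))/(-8 + (71/12 + 67/55)) = 22469/13011 - 8*(-132 + 4709/660)/(-8 + 4709/660) = 22469/13011 - 8*(-82411)/((-571/660)*660) = 22469/13011 - 8*(-660)*(-82411)/(571*660) = 22469/13011 - 1*659288/571 = 22469/13011 - 659288/571 = -8565166369/7429281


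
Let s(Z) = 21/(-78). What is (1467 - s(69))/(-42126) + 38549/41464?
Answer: 10159996097/11353631016 ≈ 0.89487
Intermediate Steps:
s(Z) = -7/26 (s(Z) = 21*(-1/78) = -7/26)
(1467 - s(69))/(-42126) + 38549/41464 = (1467 - 1*(-7/26))/(-42126) + 38549/41464 = (1467 + 7/26)*(-1/42126) + 38549*(1/41464) = (38149/26)*(-1/42126) + 38549/41464 = -38149/1095276 + 38549/41464 = 10159996097/11353631016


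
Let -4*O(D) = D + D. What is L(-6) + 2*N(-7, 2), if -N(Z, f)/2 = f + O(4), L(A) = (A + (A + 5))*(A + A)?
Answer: 84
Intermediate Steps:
O(D) = -D/2 (O(D) = -(D + D)/4 = -D/2)
L(A) = 2*A*(5 + 2*A) (L(A) = (A + (5 + A))*(2*A) = (5 + 2*A)*(2*A) = 2*A*(5 + 2*A))
N(Z, f) = 4 - 2*f (N(Z, f) = -2*(f - ½*4) = -2*(f - 2) = -2*(-2 + f) = 4 - 2*f)
L(-6) + 2*N(-7, 2) = 2*(-6)*(5 + 2*(-6)) + 2*(4 - 2*2) = 2*(-6)*(5 - 12) + 2*(4 - 4) = 2*(-6)*(-7) + 2*0 = 84 + 0 = 84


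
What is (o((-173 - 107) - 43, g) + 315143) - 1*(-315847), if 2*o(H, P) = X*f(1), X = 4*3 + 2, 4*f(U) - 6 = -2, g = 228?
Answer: 630997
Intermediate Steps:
f(U) = 1 (f(U) = 3/2 + (¼)*(-2) = 3/2 - ½ = 1)
X = 14 (X = 12 + 2 = 14)
o(H, P) = 7 (o(H, P) = (14*1)/2 = (½)*14 = 7)
(o((-173 - 107) - 43, g) + 315143) - 1*(-315847) = (7 + 315143) - 1*(-315847) = 315150 + 315847 = 630997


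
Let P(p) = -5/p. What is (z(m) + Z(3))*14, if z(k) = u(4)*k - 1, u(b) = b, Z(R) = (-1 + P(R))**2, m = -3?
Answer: -742/9 ≈ -82.444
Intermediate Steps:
Z(R) = (-1 - 5/R)**2
z(k) = -1 + 4*k (z(k) = 4*k - 1 = -1 + 4*k)
(z(m) + Z(3))*14 = ((-1 + 4*(-3)) + (5 + 3)**2/3**2)*14 = ((-1 - 12) + (1/9)*8**2)*14 = (-13 + (1/9)*64)*14 = (-13 + 64/9)*14 = -53/9*14 = -742/9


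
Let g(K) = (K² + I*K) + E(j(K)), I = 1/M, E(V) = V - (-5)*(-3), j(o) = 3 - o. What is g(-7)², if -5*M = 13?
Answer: 368449/169 ≈ 2180.2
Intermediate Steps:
M = -13/5 (M = -⅕*13 = -13/5 ≈ -2.6000)
E(V) = -15 + V (E(V) = V - 1*15 = V - 15 = -15 + V)
I = -5/13 (I = 1/(-13/5) = -5/13 ≈ -0.38462)
g(K) = -12 + K² - 18*K/13 (g(K) = (K² - 5*K/13) + (-15 + (3 - K)) = (K² - 5*K/13) + (-12 - K) = -12 + K² - 18*K/13)
g(-7)² = (-12 + (-7)² - 18/13*(-7))² = (-12 + 49 + 126/13)² = (607/13)² = 368449/169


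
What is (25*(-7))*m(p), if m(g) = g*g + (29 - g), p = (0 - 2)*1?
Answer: -6125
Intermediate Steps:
p = -2 (p = -2*1 = -2)
m(g) = 29 + g² - g (m(g) = g² + (29 - g) = 29 + g² - g)
(25*(-7))*m(p) = (25*(-7))*(29 + (-2)² - 1*(-2)) = -175*(29 + 4 + 2) = -175*35 = -6125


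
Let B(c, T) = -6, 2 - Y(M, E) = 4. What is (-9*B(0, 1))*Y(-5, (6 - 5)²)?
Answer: -108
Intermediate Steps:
Y(M, E) = -2 (Y(M, E) = 2 - 1*4 = 2 - 4 = -2)
(-9*B(0, 1))*Y(-5, (6 - 5)²) = -9*(-6)*(-2) = 54*(-2) = -108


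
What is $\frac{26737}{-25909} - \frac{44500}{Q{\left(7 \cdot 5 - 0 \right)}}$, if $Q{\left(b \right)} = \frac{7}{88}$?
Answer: $- \frac{101459831159}{181363} \approx -5.5943 \cdot 10^{5}$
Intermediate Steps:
$Q{\left(b \right)} = \frac{7}{88}$ ($Q{\left(b \right)} = 7 \cdot \frac{1}{88} = \frac{7}{88}$)
$\frac{26737}{-25909} - \frac{44500}{Q{\left(7 \cdot 5 - 0 \right)}} = \frac{26737}{-25909} - \frac{44500}{\frac{7}{88}} = 26737 \left(- \frac{1}{25909}\right) - \frac{3916000}{7} = - \frac{26737}{25909} - \frac{3916000}{7} = - \frac{101459831159}{181363}$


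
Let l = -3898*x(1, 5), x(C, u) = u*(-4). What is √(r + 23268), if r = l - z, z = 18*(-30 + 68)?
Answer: 8*√1571 ≈ 317.09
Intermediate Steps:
x(C, u) = -4*u
l = 77960 (l = -(-15592)*5 = -3898*(-20) = 77960)
z = 684 (z = 18*38 = 684)
r = 77276 (r = 77960 - 1*684 = 77960 - 684 = 77276)
√(r + 23268) = √(77276 + 23268) = √100544 = 8*√1571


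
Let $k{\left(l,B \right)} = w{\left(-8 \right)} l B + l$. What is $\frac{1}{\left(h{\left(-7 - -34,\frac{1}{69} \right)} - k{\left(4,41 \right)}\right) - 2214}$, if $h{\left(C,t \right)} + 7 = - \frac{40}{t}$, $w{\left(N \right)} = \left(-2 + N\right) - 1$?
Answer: $- \frac{1}{3181} \approx -0.00031437$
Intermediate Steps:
$w{\left(N \right)} = -3 + N$
$h{\left(C,t \right)} = -7 - \frac{40}{t}$
$k{\left(l,B \right)} = l - 11 B l$ ($k{\left(l,B \right)} = \left(-3 - 8\right) l B + l = - 11 l B + l = - 11 B l + l = l - 11 B l$)
$\frac{1}{\left(h{\left(-7 - -34,\frac{1}{69} \right)} - k{\left(4,41 \right)}\right) - 2214} = \frac{1}{\left(\left(-7 - \frac{40}{\frac{1}{69}}\right) - 4 \left(1 - 451\right)\right) - 2214} = \frac{1}{\left(\left(-7 - 40 \frac{1}{\frac{1}{69}}\right) - 4 \left(1 - 451\right)\right) - 2214} = \frac{1}{\left(\left(-7 - 2760\right) - 4 \left(-450\right)\right) - 2214} = \frac{1}{\left(\left(-7 - 2760\right) - -1800\right) - 2214} = \frac{1}{\left(-2767 + 1800\right) - 2214} = \frac{1}{-967 - 2214} = \frac{1}{-3181} = - \frac{1}{3181}$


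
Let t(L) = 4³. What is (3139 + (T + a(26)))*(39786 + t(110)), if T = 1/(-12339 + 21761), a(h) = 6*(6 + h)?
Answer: 625339808775/4711 ≈ 1.3274e+8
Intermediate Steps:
a(h) = 36 + 6*h
T = 1/9422 ≈ 0.00010613
t(L) = 64
(3139 + (T + a(26)))*(39786 + t(110)) = (3139 + (1/9422 + (36 + 6*26)))*(39786 + 64) = (3139 + (1/9422 + (36 + 156)))*39850 = (3139 + (1/9422 + 192))*39850 = (3139 + 1809025/9422)*39850 = (31384683/9422)*39850 = 625339808775/4711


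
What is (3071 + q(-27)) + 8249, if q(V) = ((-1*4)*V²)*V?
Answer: 90052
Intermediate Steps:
q(V) = -4*V³ (q(V) = (-4*V²)*V = -4*V³)
(3071 + q(-27)) + 8249 = (3071 - 4*(-27)³) + 8249 = (3071 - 4*(-19683)) + 8249 = (3071 + 78732) + 8249 = 81803 + 8249 = 90052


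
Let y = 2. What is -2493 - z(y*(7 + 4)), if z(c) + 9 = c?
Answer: -2506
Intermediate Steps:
z(c) = -9 + c
-2493 - z(y*(7 + 4)) = -2493 - (-9 + 2*(7 + 4)) = -2493 - (-9 + 2*11) = -2493 - (-9 + 22) = -2493 - 1*13 = -2493 - 13 = -2506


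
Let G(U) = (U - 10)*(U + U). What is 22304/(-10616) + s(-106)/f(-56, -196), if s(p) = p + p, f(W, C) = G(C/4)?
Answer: -8200770/3836357 ≈ -2.1376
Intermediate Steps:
G(U) = 2*U*(-10 + U) (G(U) = (-10 + U)*(2*U) = 2*U*(-10 + U))
f(W, C) = C*(-10 + C/4)/2 (f(W, C) = 2*(C/4)*(-10 + C/4) = C*(-10 + C/4)/2)
s(p) = 2*p
22304/(-10616) + s(-106)/f(-56, -196) = 22304/(-10616) + (2*(-106))/(((1/8)*(-196)*(-40 - 196))) = 22304*(-1/10616) - 212/((1/8)*(-196)*(-236)) = -2788/1327 - 212/5782 = -2788/1327 - 212*1/5782 = -2788/1327 - 106/2891 = -8200770/3836357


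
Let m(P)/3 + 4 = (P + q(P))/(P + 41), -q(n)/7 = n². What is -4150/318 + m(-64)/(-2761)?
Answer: -13221083/917907 ≈ -14.404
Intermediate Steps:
q(n) = -7*n²
m(P) = -12 + 3*(P - 7*P²)/(41 + P) (m(P) = -12 + 3*((P - 7*P²)/(P + 41)) = -12 + 3*((P - 7*P²)/(41 + P)) = -12 + 3*(P - 7*P²)/(41 + P))
-4150/318 + m(-64)/(-2761) = -4150/318 + (3*(-164 - 7*(-64)² - 3*(-64))/(41 - 64))/(-2761) = -4150*1/318 + (3*(-164 - 7*4096 + 192)/(-23))*(-1/2761) = -2075/159 + (3*(-1/23)*(-164 - 28672 + 192))*(-1/2761) = -2075/159 + (3*(-1/23)*(-28644))*(-1/2761) = -2075/159 + (85932/23)*(-1/2761) = -2075/159 - 7812/5773 = -13221083/917907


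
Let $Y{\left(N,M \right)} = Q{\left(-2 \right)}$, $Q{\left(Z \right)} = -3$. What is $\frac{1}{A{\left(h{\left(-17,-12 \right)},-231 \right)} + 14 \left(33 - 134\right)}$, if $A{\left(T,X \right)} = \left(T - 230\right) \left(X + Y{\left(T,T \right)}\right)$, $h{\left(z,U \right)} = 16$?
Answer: $\frac{1}{48662} \approx 2.055 \cdot 10^{-5}$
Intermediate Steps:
$Y{\left(N,M \right)} = -3$
$A{\left(T,X \right)} = \left(-230 + T\right) \left(-3 + X\right)$ ($A{\left(T,X \right)} = \left(T - 230\right) \left(X - 3\right) = \left(-230 + T\right) \left(-3 + X\right)$)
$\frac{1}{A{\left(h{\left(-17,-12 \right)},-231 \right)} + 14 \left(33 - 134\right)} = \frac{1}{\left(690 - -53130 - 48 + 16 \left(-231\right)\right) + 14 \left(33 - 134\right)} = \frac{1}{\left(690 + 53130 - 48 - 3696\right) + 14 \left(-101\right)} = \frac{1}{50076 - 1414} = \frac{1}{48662}$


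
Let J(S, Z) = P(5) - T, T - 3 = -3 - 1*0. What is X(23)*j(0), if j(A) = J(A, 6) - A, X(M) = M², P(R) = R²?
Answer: 13225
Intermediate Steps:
T = 0 (T = 3 + (-3 - 1*0) = 3 + (-3 + 0) = 3 - 3 = 0)
J(S, Z) = 25 (J(S, Z) = 5² - 1*0 = 25 + 0 = 25)
j(A) = 25 - A
X(23)*j(0) = 23²*(25 - 1*0) = 529*(25 + 0) = 529*25 = 13225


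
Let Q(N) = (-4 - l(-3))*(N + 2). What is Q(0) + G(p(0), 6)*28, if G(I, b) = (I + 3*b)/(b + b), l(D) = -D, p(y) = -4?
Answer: 56/3 ≈ 18.667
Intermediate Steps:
G(I, b) = (I + 3*b)/(2*b) (G(I, b) = (I + 3*b)/((2*b)) = (I + 3*b)*(1/(2*b)) = (I + 3*b)/(2*b))
Q(N) = -14 - 7*N (Q(N) = (-4 - (-1)*(-3))*(N + 2) = (-4 - 1*3)*(2 + N) = (-4 - 3)*(2 + N) = -7*(2 + N) = -14 - 7*N)
Q(0) + G(p(0), 6)*28 = (-14 - 7*0) + ((1/2)*(-4 + 3*6)/6)*28 = (-14 + 0) + ((1/2)*(1/6)*(-4 + 18))*28 = -14 + ((1/2)*(1/6)*14)*28 = -14 + (7/6)*28 = -14 + 98/3 = 56/3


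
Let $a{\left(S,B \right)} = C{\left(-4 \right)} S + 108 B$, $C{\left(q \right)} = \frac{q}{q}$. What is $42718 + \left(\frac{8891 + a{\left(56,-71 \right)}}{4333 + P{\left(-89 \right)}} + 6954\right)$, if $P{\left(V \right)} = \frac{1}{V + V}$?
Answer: $\frac{38310900118}{771273} \approx 49672.0$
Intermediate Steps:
$C{\left(q \right)} = 1$
$a{\left(S,B \right)} = S + 108 B$ ($a{\left(S,B \right)} = 1 S + 108 B = S + 108 B$)
$P{\left(V \right)} = \frac{1}{2 V}$
$42718 + \left(\frac{8891 + a{\left(56,-71 \right)}}{4333 + P{\left(-89 \right)}} + 6954\right) = 42718 + \left(\frac{8891 + \left(56 + 108 \left(-71\right)\right)}{4333 + \frac{1}{2 \left(-89\right)}} + 6954\right) = 42718 + \left(\frac{8891 + \left(56 - 7668\right)}{4333 + \frac{1}{2} \left(- \frac{1}{89}\right)} + 6954\right) = 42718 + \left(\frac{8891 - 7612}{4333 - \frac{1}{178}} + 6954\right) = 42718 + \left(\frac{1279}{\frac{771273}{178}} + 6954\right) = 42718 + \left(1279 \cdot \frac{178}{771273} + 6954\right) = 42718 + \left(\frac{227662}{771273} + 6954\right) = 42718 + \frac{5363660104}{771273} = \frac{38310900118}{771273}$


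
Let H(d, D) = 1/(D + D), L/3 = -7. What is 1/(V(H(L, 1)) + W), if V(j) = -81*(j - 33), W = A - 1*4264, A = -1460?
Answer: -2/6183 ≈ -0.00032347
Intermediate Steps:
L = -21 (L = 3*(-7) = -21)
H(d, D) = 1/(2*D)
W = -5724 (W = -1460 - 1*4264 = -1460 - 4264 = -5724)
V(j) = 2673 - 81*j (V(j) = -81*(-33 + j) = 2673 - 81*j)
1/(V(H(L, 1)) + W) = 1/((2673 - 81/(2*1)) - 5724) = 1/((2673 - 81/2) - 5724) = 1/(5265/2 - 5724) = 1/(-6183/2) = -2/6183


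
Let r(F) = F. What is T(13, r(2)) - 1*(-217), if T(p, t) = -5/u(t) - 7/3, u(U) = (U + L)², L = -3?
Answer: 629/3 ≈ 209.67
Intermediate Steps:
u(U) = (-3 + U)² (u(U) = (U - 3)² = (-3 + U)²)
T(p, t) = -7/3 - 5/(-3 + t)² (T(p, t) = -5/(-3 + t)² - 7/3 = -7/3 - 5/(-3 + t)²)
T(13, r(2)) - 1*(-217) = (-7/3 - 5/(-3 + 2)²) - 1*(-217) = (-7/3 - 5/(-1)²) + 217 = (-7/3 - 5*1) + 217 = (-7/3 - 5) + 217 = -22/3 + 217 = 629/3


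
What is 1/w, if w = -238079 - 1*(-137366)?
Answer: -1/100713 ≈ -9.9292e-6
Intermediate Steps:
w = -100713 (w = -238079 + 137366 = -100713)
1/w = 1/(-100713) = -1/100713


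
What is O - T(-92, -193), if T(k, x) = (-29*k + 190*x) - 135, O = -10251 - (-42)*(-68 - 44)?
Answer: 19182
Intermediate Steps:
O = -14955 (O = -10251 - (-42)*(-112) = -10251 - 1*4704 = -10251 - 4704 = -14955)
T(k, x) = -135 - 29*k + 190*x
O - T(-92, -193) = -14955 - (-135 - 29*(-92) + 190*(-193)) = -14955 - (-135 + 2668 - 36670) = -14955 - 1*(-34137) = -14955 + 34137 = 19182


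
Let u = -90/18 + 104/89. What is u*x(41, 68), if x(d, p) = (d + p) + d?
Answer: -51150/89 ≈ -574.72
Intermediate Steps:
u = -341/89 (u = -90*1/18 + 104*(1/89) = -5 + 104/89 = -341/89 ≈ -3.8315)
x(d, p) = p + 2*d
u*x(41, 68) = -341*(68 + 2*41)/89 = -341*(68 + 82)/89 = -341/89*150 = -51150/89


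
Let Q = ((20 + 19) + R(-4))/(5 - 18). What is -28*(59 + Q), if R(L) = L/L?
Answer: -20356/13 ≈ -1565.8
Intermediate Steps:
R(L) = 1
Q = -40/13 (Q = ((20 + 19) + 1)/(5 - 18) = (39 + 1)/(-13) = 40*(-1/13) = -40/13 ≈ -3.0769)
-28*(59 + Q) = -28*(59 - 40/13) = -28*727/13 = -20356/13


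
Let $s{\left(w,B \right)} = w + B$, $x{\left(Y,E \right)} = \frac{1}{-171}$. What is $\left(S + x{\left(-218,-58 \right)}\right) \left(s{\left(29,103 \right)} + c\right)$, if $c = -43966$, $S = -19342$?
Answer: $\frac{144980209822}{171} \approx 8.4784 \cdot 10^{8}$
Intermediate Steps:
$x{\left(Y,E \right)} = - \frac{1}{171}$
$s{\left(w,B \right)} = B + w$
$\left(S + x{\left(-218,-58 \right)}\right) \left(s{\left(29,103 \right)} + c\right) = \left(-19342 - \frac{1}{171}\right) \left(\left(103 + 29\right) - 43966\right) = - \frac{3307483 \left(132 - 43966\right)}{171} = \left(- \frac{3307483}{171}\right) \left(-43834\right) = \frac{144980209822}{171}$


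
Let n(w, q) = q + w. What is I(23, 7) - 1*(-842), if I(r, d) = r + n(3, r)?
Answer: 891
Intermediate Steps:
I(r, d) = 3 + 2*r (I(r, d) = r + (r + 3) = r + (3 + r) = 3 + 2*r)
I(23, 7) - 1*(-842) = (3 + 2*23) - 1*(-842) = (3 + 46) + 842 = 49 + 842 = 891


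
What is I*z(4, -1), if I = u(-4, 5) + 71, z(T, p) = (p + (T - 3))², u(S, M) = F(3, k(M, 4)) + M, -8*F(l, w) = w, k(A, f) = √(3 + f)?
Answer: 0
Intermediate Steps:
F(l, w) = -w/8
u(S, M) = M - √7/8 (u(S, M) = -√(3 + 4)/8 + M = -√7/8 + M = M - √7/8)
z(T, p) = (-3 + T + p)² (z(T, p) = (p + (-3 + T))² = (-3 + T + p)²)
I = 76 - √7/8 (I = (5 - √7/8) + 71 = 76 - √7/8 ≈ 75.669)
I*z(4, -1) = (76 - √7/8)*(-3 + 4 - 1)² = (76 - √7/8)*0² = (76 - √7/8)*0 = 0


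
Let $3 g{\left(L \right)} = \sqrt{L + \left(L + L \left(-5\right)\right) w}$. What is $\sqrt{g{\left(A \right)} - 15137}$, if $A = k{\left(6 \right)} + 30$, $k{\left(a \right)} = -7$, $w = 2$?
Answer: $\frac{\sqrt{-136233 + 3 i \sqrt{161}}}{3} \approx 0.017189 + 123.03 i$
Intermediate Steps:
$A = 23$ ($A = -7 + 30 = 23$)
$g{\left(L \right)} = \frac{\sqrt{7} \sqrt{- L}}{3}$ ($g{\left(L \right)} = \frac{\sqrt{L + \left(L + L \left(-5\right)\right) 2}}{3} = \frac{\sqrt{L + \left(L - 5 L\right) 2}}{3} = \frac{\sqrt{L + - 4 L 2}}{3} = \frac{\sqrt{L - 8 L}}{3} = \frac{\sqrt{- 7 L}}{3} = \frac{\sqrt{7} \sqrt{- L}}{3}$)
$\sqrt{g{\left(A \right)} - 15137} = \sqrt{\frac{\sqrt{7} \sqrt{\left(-1\right) 23}}{3} - 15137} = \sqrt{\frac{\sqrt{7} \sqrt{-23}}{3} - 15137} = \sqrt{\frac{\sqrt{7} i \sqrt{23}}{3} - 15137} = \sqrt{\frac{i \sqrt{161}}{3} - 15137} = \sqrt{-15137 + \frac{i \sqrt{161}}{3}}$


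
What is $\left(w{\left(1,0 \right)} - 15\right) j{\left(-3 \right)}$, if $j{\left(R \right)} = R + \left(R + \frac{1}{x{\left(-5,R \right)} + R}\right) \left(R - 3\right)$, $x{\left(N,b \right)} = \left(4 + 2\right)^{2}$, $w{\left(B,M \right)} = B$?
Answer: $- \frac{2282}{11} \approx -207.45$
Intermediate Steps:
$x{\left(N,b \right)} = 36$ ($x{\left(N,b \right)} = 6^{2} = 36$)
$j{\left(R \right)} = R + \left(-3 + R\right) \left(R + \frac{1}{36 + R}\right)$ ($j{\left(R \right)} = R + \left(R + \frac{1}{36 + R}\right) \left(R - 3\right) = R + \left(R + \frac{1}{36 + R}\right) \left(-3 + R\right) = R + \left(-3 + R\right) \left(R + \frac{1}{36 + R}\right)$)
$\left(w{\left(1,0 \right)} - 15\right) j{\left(-3 \right)} = \left(1 - 15\right) \frac{-3 + \left(-3\right)^{3} - -213 + 34 \left(-3\right)^{2}}{36 - 3} = - 14 \frac{-3 - 27 + 213 + 34 \cdot 9}{33} = - 14 \frac{-3 - 27 + 213 + 306}{33} = - 14 \cdot \frac{1}{33} \cdot 489 = \left(-14\right) \frac{163}{11} = - \frac{2282}{11}$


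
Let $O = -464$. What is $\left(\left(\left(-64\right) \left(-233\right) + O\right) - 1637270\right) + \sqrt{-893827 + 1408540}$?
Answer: $-1622822 + \sqrt{514713} \approx -1.6221 \cdot 10^{6}$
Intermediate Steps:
$\left(\left(\left(-64\right) \left(-233\right) + O\right) - 1637270\right) + \sqrt{-893827 + 1408540} = \left(\left(\left(-64\right) \left(-233\right) - 464\right) - 1637270\right) + \sqrt{-893827 + 1408540} = \left(\left(14912 - 464\right) - 1637270\right) + \sqrt{514713} = \left(14448 - 1637270\right) + \sqrt{514713} = -1622822 + \sqrt{514713}$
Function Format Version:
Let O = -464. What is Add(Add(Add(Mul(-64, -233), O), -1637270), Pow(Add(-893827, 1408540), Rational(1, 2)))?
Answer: Add(-1622822, Pow(514713, Rational(1, 2))) ≈ -1.6221e+6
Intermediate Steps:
Add(Add(Add(Mul(-64, -233), O), -1637270), Pow(Add(-893827, 1408540), Rational(1, 2))) = Add(Add(Add(Mul(-64, -233), -464), -1637270), Pow(Add(-893827, 1408540), Rational(1, 2))) = Add(Add(Add(14912, -464), -1637270), Pow(514713, Rational(1, 2))) = Add(Add(14448, -1637270), Pow(514713, Rational(1, 2))) = Add(-1622822, Pow(514713, Rational(1, 2)))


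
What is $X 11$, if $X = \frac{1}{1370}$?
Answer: $\frac{11}{1370} \approx 0.0080292$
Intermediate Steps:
$X = \frac{1}{1370} \approx 0.00072993$
$X 11 = \frac{1}{1370} \cdot 11 = \frac{11}{1370}$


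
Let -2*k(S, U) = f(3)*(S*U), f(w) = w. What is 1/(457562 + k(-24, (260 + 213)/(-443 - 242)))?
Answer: 685/313412942 ≈ 2.1856e-6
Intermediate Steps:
k(S, U) = -3*S*U/2
1/(457562 + k(-24, (260 + 213)/(-443 - 242))) = 1/(457562 - 3/2*(-24)*(260 + 213)/(-443 - 242)) = 1/(457562 - 3/2*(-24)*473/(-685)) = 1/(457562 - 3/2*(-24)*473*(-1/685)) = 1/(457562 - 3/2*(-24)*(-473/685)) = 1/(457562 - 17028/685) = 1/(313412942/685) = 685/313412942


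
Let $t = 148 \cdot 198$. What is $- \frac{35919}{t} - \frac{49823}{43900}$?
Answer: $- \frac{84357147}{35734600} \approx -2.3607$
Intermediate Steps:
$t = 29304$
$- \frac{35919}{t} - \frac{49823}{43900} = - \frac{35919}{29304} - \frac{49823}{43900} = \left(-35919\right) \frac{1}{29304} - \frac{49823}{43900} = - \frac{3991}{3256} - \frac{49823}{43900} = - \frac{84357147}{35734600}$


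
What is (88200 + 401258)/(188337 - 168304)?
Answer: 489458/20033 ≈ 24.433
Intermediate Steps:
(88200 + 401258)/(188337 - 168304) = 489458/20033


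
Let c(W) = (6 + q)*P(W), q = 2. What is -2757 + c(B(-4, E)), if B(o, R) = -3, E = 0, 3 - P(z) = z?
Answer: -2709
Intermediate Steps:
P(z) = 3 - z
c(W) = 24 - 8*W (c(W) = (6 + 2)*(3 - W) = 8*(3 - W) = 24 - 8*W)
-2757 + c(B(-4, E)) = -2757 + (24 - 8*(-3)) = -2757 + (24 + 24) = -2757 + 48 = -2709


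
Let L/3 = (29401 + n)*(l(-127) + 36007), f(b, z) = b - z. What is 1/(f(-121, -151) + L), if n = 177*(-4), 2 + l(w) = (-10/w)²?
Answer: 16129/49988205808725 ≈ 3.2266e-10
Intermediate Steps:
l(w) = -2 + 100/w² (l(w) = -2 + (-10/w)² = -2 + 100/w²)
n = -708
L = 49988205324855/16129 (L = 3*((29401 - 708)*((-2 + 100/(-127)²) + 36007)) = 3*(28693*((-2 + 100*(1/16129)) + 36007)) = 3*(28693*((-2 + 100/16129) + 36007)) = 3*(28693*(-32158/16129 + 36007)) = 3*(28693*(580724745/16129)) = 3*(16662735108285/16129) = 49988205324855/16129 ≈ 3.0993e+9)
1/(f(-121, -151) + L) = 1/((-121 - 1*(-151)) + 49988205324855/16129) = 1/((-121 + 151) + 49988205324855/16129) = 1/(30 + 49988205324855/16129) = 1/(49988205808725/16129) = 16129/49988205808725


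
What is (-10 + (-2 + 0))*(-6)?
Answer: 72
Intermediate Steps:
(-10 + (-2 + 0))*(-6) = (-10 - 2)*(-6) = -12*(-6) = 72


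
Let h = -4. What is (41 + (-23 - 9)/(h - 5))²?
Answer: 160801/81 ≈ 1985.2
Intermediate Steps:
(41 + (-23 - 9)/(h - 5))² = (41 + (-23 - 9)/(-4 - 5))² = (41 - 32/(-9))² = (41 - 32*(-⅑))² = (41 + 32/9)² = (401/9)² = 160801/81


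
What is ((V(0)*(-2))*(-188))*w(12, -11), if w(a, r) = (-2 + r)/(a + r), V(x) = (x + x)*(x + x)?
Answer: 0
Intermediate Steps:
V(x) = 4*x² (V(x) = (2*x)*(2*x) = 4*x²)
w(a, r) = (-2 + r)/(a + r)
((V(0)*(-2))*(-188))*w(12, -11) = (((4*0²)*(-2))*(-188))*((-2 - 11)/(12 - 11)) = (((4*0)*(-2))*(-188))*(-13/1) = ((0*(-2))*(-188))*(1*(-13)) = (0*(-188))*(-13) = 0*(-13) = 0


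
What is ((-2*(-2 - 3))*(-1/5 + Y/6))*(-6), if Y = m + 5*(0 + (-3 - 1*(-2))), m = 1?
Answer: 52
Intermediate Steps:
Y = -4 (Y = 1 + 5*(0 + (-3 - 1*(-2))) = 1 + 5*(0 + (-3 + 2)) = 1 + 5*(0 - 1) = 1 + 5*(-1) = 1 - 5 = -4)
((-2*(-2 - 3))*(-1/5 + Y/6))*(-6) = ((-2*(-2 - 3))*(-1/5 - 4/6))*(-6) = ((-2*(-5))*(-1*⅕ - 4*⅙))*(-6) = (10*(-⅕ - ⅔))*(-6) = (10*(-13/15))*(-6) = -26/3*(-6) = 52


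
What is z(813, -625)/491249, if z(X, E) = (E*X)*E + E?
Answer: 317577500/491249 ≈ 646.47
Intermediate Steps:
z(X, E) = E + X*E**2 (z(X, E) = X*E**2 + E = E + X*E**2)
z(813, -625)/491249 = -625*(1 - 625*813)/491249 = -625*(1 - 508125)*(1/491249) = -625*(-508124)*(1/491249) = 317577500*(1/491249) = 317577500/491249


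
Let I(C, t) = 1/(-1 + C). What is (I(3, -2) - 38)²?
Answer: 5625/4 ≈ 1406.3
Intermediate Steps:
(I(3, -2) - 38)² = (1/(-1 + 3) - 38)² = (1/2 - 38)² = (½ - 38)² = (-75/2)² = 5625/4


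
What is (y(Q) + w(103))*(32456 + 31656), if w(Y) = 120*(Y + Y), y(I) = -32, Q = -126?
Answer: 1582797056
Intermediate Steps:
w(Y) = 240*Y (w(Y) = 120*(2*Y) = 240*Y)
(y(Q) + w(103))*(32456 + 31656) = (-32 + 240*103)*(32456 + 31656) = (-32 + 24720)*64112 = 24688*64112 = 1582797056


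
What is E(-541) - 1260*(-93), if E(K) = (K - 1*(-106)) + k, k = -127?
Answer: 116618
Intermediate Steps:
E(K) = -21 + K (E(K) = (K - 1*(-106)) - 127 = (K + 106) - 127 = (106 + K) - 127 = -21 + K)
E(-541) - 1260*(-93) = (-21 - 541) - 1260*(-93) = -562 + 117180 = 116618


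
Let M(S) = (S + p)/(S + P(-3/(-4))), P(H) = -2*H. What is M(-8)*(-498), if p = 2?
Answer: -5976/19 ≈ -314.53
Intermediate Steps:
M(S) = (2 + S)/(-3/2 + S) (M(S) = (S + 2)/(S - (-6)/(-4)) = (2 + S)/(S - (-6)*(-1)/4) = (2 + S)/(S - 2*¾) = (2 + S)/(S - 3/2) = (2 + S)/(-3/2 + S))
M(-8)*(-498) = (2*(2 - 8)/(-3 + 2*(-8)))*(-498) = (2*(-6)/(-3 - 16))*(-498) = (2*(-6)/(-19))*(-498) = (2*(-1/19)*(-6))*(-498) = (12/19)*(-498) = -5976/19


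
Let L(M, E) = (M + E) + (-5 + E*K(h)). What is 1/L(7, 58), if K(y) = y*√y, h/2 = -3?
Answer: 5/60852 + 29*I*√6/60852 ≈ 8.2167e-5 + 0.0011673*I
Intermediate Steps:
h = -6 (h = 2*(-3) = -6)
K(y) = y^(3/2)
L(M, E) = -5 + E + M - 6*I*E*√6 (L(M, E) = (M + E) + (-5 + E*(-6)^(3/2)) = (E + M) + (-5 + E*(-6*I*√6)) = (E + M) + (-5 - 6*I*E*√6) = -5 + E + M - 6*I*E*√6)
1/L(7, 58) = 1/(-5 + 58 + 7 - 6*I*58*√6) = 1/(-5 + 58 + 7 - 348*I*√6) = 1/(60 - 348*I*√6)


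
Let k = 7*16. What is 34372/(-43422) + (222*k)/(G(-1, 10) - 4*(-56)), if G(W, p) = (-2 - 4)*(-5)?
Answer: 267728530/2757297 ≈ 97.098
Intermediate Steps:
G(W, p) = 30 (G(W, p) = -6*(-5) = 30)
k = 112
34372/(-43422) + (222*k)/(G(-1, 10) - 4*(-56)) = 34372/(-43422) + (222*112)/(30 - 4*(-56)) = 34372*(-1/43422) + 24864/(30 + 224) = -17186/21711 + 24864/254 = -17186/21711 + 24864*(1/254) = -17186/21711 + 12432/127 = 267728530/2757297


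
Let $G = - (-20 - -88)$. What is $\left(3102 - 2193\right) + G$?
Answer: $841$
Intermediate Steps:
$G = -68$ ($G = - (-20 + 88) = \left(-1\right) 68 = -68$)
$\left(3102 - 2193\right) + G = \left(3102 - 2193\right) - 68 = 909 - 68 = 841$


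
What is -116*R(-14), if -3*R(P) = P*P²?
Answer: -318304/3 ≈ -1.0610e+5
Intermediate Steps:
R(P) = -P³/3 (R(P) = -P*P²/3 = -P³/3)
-116*R(-14) = -(-116)*(-14)³/3 = -(-116)*(-2744)/3 = -116*2744/3 = -318304/3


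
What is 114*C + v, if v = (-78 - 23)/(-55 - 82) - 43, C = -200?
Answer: -3129390/137 ≈ -22842.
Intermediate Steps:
v = -5790/137 (v = -101/(-137) - 43 = -101*(-1/137) - 43 = 101/137 - 43 = -5790/137 ≈ -42.263)
114*C + v = 114*(-200) - 5790/137 = -22800 - 5790/137 = -3129390/137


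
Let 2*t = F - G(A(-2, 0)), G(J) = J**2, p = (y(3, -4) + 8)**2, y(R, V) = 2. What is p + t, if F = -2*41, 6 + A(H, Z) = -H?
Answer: 51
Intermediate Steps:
A(H, Z) = -6 - H
F = -82
p = 100 (p = (2 + 8)**2 = 10**2 = 100)
t = -49 (t = (-82 - (-6 - 1*(-2))**2)/2 = (-82 - (-6 + 2)**2)/2 = (-82 - 1*(-4)**2)/2 = (-82 - 1*16)/2 = (-82 - 16)/2 = (1/2)*(-98) = -49)
p + t = 100 - 49 = 51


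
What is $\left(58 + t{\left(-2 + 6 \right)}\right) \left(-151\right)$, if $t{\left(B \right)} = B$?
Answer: $-9362$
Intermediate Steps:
$\left(58 + t{\left(-2 + 6 \right)}\right) \left(-151\right) = \left(58 + \left(-2 + 6\right)\right) \left(-151\right) = \left(58 + 4\right) \left(-151\right) = 62 \left(-151\right) = -9362$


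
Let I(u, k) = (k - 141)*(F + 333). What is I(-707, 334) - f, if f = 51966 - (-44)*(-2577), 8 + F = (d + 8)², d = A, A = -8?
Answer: 124147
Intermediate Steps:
d = -8
F = -8 (F = -8 + (-8 + 8)² = -8 + 0² = -8 + 0 = -8)
I(u, k) = -45825 + 325*k (I(u, k) = (k - 141)*(-8 + 333) = (-141 + k)*325 = -45825 + 325*k)
f = -61422 (f = 51966 - 1*113388 = 51966 - 113388 = -61422)
I(-707, 334) - f = (-45825 + 325*334) - 1*(-61422) = (-45825 + 108550) + 61422 = 62725 + 61422 = 124147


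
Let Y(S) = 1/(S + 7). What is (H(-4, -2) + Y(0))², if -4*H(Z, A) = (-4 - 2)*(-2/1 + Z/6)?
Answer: 729/49 ≈ 14.878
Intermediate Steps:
H(Z, A) = -3 + Z/4 (H(Z, A) = -(-4 - 2)*(-2/1 + Z/6)/4 = -(-3)*(-2*1 + Z*(⅙))/2 = -(-3)*(-2 + Z/6)/2 = -(12 - Z)/4 = -3 + Z/4)
Y(S) = 1/(7 + S)
(H(-4, -2) + Y(0))² = ((-3 + (¼)*(-4)) + 1/(7 + 0))² = ((-3 - 1) + 1/7)² = (-4 + ⅐)² = (-27/7)² = 729/49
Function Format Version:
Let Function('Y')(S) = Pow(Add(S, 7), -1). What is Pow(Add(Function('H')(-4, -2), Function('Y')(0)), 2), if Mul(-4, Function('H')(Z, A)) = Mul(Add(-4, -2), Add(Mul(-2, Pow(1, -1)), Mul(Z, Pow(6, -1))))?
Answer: Rational(729, 49) ≈ 14.878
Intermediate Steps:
Function('H')(Z, A) = Add(-3, Mul(Rational(1, 4), Z)) (Function('H')(Z, A) = Mul(Rational(-1, 4), Mul(Add(-4, -2), Add(Mul(-2, Pow(1, -1)), Mul(Z, Pow(6, -1))))) = Mul(Rational(-1, 4), Mul(-6, Add(Mul(-2, 1), Mul(Z, Rational(1, 6))))) = Mul(Rational(-1, 4), Mul(-6, Add(-2, Mul(Rational(1, 6), Z)))) = Mul(Rational(-1, 4), Add(12, Mul(-1, Z))) = Add(-3, Mul(Rational(1, 4), Z)))
Function('Y')(S) = Pow(Add(7, S), -1)
Pow(Add(Function('H')(-4, -2), Function('Y')(0)), 2) = Pow(Add(Add(-3, Mul(Rational(1, 4), -4)), Pow(Add(7, 0), -1)), 2) = Pow(Add(Add(-3, -1), Pow(7, -1)), 2) = Pow(Add(-4, Rational(1, 7)), 2) = Pow(Rational(-27, 7), 2) = Rational(729, 49)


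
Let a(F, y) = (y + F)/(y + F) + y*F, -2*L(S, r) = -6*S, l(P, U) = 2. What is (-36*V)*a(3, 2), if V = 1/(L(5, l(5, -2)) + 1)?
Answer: -63/4 ≈ -15.750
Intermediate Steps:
L(S, r) = 3*S (L(S, r) = -(-3)*S = 3*S)
V = 1/16 (V = 1/(3*5 + 1) = 1/(15 + 1) = 1/16 ≈ 0.062500)
a(F, y) = 1 + F*y (a(F, y) = (F + y)/(F + y) + F*y = 1 + F*y)
(-36*V)*a(3, 2) = (-36*1/16)*(1 + 3*2) = -9*(1 + 6)/4 = -9/4*7 = -63/4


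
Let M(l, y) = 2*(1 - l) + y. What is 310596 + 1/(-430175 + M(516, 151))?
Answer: 133883648183/431054 ≈ 3.1060e+5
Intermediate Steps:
M(l, y) = 2 + y - 2*l (M(l, y) = (2 - 2*l) + y = 2 + y - 2*l)
310596 + 1/(-430175 + M(516, 151)) = 310596 + 1/(-430175 + (2 + 151 - 2*516)) = 310596 + 1/(-430175 + (2 + 151 - 1032)) = 310596 + 1/(-430175 - 879) = 310596 + 1/(-431054) = 310596 - 1/431054 = 133883648183/431054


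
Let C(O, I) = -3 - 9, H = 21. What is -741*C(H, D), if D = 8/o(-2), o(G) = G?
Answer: 8892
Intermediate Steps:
D = -4 (D = 8/(-2) = 8*(-½) = -4)
C(O, I) = -12
-741*C(H, D) = -741*(-12) = 8892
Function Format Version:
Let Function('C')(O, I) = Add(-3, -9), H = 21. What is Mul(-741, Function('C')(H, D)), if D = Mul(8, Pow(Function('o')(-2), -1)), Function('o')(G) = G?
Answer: 8892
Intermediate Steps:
D = -4 (D = Mul(8, Pow(-2, -1)) = Mul(8, Rational(-1, 2)) = -4)
Function('C')(O, I) = -12
Mul(-741, Function('C')(H, D)) = Mul(-741, -12) = 8892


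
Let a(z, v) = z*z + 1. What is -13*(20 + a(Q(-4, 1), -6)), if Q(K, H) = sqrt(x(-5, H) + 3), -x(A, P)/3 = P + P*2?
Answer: -195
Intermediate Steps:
x(A, P) = -9*P (x(A, P) = -3*(P + P*2) = -3*(P + 2*P) = -9*P)
Q(K, H) = sqrt(3 - 9*H) (Q(K, H) = sqrt(-9*H + 3) = sqrt(3 - 9*H))
a(z, v) = 1 + z**2 (a(z, v) = z**2 + 1 = 1 + z**2)
-13*(20 + a(Q(-4, 1), -6)) = -13*(20 + (1 + (sqrt(3 - 9*1))**2)) = -13*(20 + (1 + (sqrt(3 - 9))**2)) = -13*(20 + (1 + (sqrt(-6))**2)) = -13*(20 + (1 + (I*sqrt(6))**2)) = -13*(20 + (1 - 6)) = -13*(20 - 5) = -13*15 = -195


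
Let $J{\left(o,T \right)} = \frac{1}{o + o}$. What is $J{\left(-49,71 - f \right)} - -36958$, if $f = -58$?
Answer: $\frac{3621883}{98} \approx 36958.0$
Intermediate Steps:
$J{\left(o,T \right)} = \frac{1}{2 o}$
$J{\left(-49,71 - f \right)} - -36958 = \frac{1}{2 \left(-49\right)} - -36958 = \frac{1}{2} \left(- \frac{1}{49}\right) + 36958 = - \frac{1}{98} + 36958 = \frac{3621883}{98}$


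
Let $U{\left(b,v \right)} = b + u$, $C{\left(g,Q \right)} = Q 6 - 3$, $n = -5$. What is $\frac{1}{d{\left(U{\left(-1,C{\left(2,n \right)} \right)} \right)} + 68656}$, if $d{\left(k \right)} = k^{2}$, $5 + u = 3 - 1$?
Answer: $\frac{1}{68672} \approx 1.4562 \cdot 10^{-5}$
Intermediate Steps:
$u = -3$ ($u = -5 + \left(3 - 1\right) = -5 + 2 = -3$)
$C{\left(g,Q \right)} = -3 + 6 Q$ ($C{\left(g,Q \right)} = 6 Q - 3 = -3 + 6 Q$)
$U{\left(b,v \right)} = -3 + b$ ($U{\left(b,v \right)} = b - 3 = -3 + b$)
$\frac{1}{d{\left(U{\left(-1,C{\left(2,n \right)} \right)} \right)} + 68656} = \frac{1}{\left(-3 - 1\right)^{2} + 68656} = \frac{1}{\left(-4\right)^{2} + 68656} = \frac{1}{16 + 68656} = \frac{1}{68672}$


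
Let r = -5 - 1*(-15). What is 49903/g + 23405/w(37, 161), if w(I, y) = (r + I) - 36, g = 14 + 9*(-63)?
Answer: 1770576/869 ≈ 2037.5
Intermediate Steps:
r = 10 (r = -5 + 15 = 10)
g = -553 (g = 14 - 567 = -553)
w(I, y) = -26 + I (w(I, y) = (10 + I) - 36 = -26 + I)
49903/g + 23405/w(37, 161) = 49903/(-553) + 23405/(-26 + 37) = 49903*(-1/553) + 23405/11 = -7129/79 + 23405*(1/11) = -7129/79 + 23405/11 = 1770576/869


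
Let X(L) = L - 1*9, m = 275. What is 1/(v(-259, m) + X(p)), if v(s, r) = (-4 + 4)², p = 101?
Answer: 1/92 ≈ 0.010870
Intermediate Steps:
v(s, r) = 0 (v(s, r) = 0² = 0)
X(L) = -9 + L (X(L) = L - 9 = -9 + L)
1/(v(-259, m) + X(p)) = 1/(0 + (-9 + 101)) = 1/(0 + 92) = 1/92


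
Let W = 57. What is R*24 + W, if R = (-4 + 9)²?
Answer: 657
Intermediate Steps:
R = 25 (R = 5² = 25)
R*24 + W = 25*24 + 57 = 600 + 57 = 657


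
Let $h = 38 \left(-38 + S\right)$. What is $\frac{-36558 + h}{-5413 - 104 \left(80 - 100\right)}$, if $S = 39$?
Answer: $\frac{3320}{303} \approx 10.957$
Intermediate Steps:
$h = 38$ ($h = 38 \left(-38 + 39\right) = 38 \cdot 1 = 38$)
$\frac{-36558 + h}{-5413 - 104 \left(80 - 100\right)} = \frac{-36558 + 38}{-5413 - 104 \left(80 - 100\right)} = - \frac{36520}{-5413 - -2080} = - \frac{36520}{-5413 + 2080} = - \frac{36520}{-3333} = \left(-36520\right) \left(- \frac{1}{3333}\right) = \frac{3320}{303}$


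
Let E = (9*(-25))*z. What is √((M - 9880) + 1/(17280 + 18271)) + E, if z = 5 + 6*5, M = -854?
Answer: -7875 + I*√13566419197583/35551 ≈ -7875.0 + 103.6*I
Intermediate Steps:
z = 35 (z = 5 + 30 = 35)
E = -7875 (E = (9*(-25))*35 = -225*35 = -7875)
√((M - 9880) + 1/(17280 + 18271)) + E = √((-854 - 9880) + 1/(17280 + 18271)) - 7875 = √(-10734 + 1/35551) - 7875 = √(-381604433/35551) - 7875 = I*√13566419197583/35551 - 7875 = -7875 + I*√13566419197583/35551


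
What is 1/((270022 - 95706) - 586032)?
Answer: -1/411716 ≈ -2.4289e-6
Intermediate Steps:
1/((270022 - 95706) - 586032) = 1/(174316 - 586032) = 1/(-411716) = -1/411716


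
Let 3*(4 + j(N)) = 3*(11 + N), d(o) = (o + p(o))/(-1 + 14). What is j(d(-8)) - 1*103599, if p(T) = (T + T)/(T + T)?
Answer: -1346703/13 ≈ -1.0359e+5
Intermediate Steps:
p(T) = 1 (p(T) = (2*T)/((2*T)) = (2*T)*(1/(2*T)) = 1)
d(o) = 1/13 + o/13 (d(o) = (o + 1)/(-1 + 14) = (1 + o)/13 = (1 + o)*(1/13) = 1/13 + o/13)
j(N) = 7 + N (j(N) = -4 + (3*(11 + N))/3 = -4 + (33 + 3*N)/3 = -4 + (11 + N) = 7 + N)
j(d(-8)) - 1*103599 = (7 + (1/13 + (1/13)*(-8))) - 1*103599 = (7 + (1/13 - 8/13)) - 103599 = (7 - 7/13) - 103599 = 84/13 - 103599 = -1346703/13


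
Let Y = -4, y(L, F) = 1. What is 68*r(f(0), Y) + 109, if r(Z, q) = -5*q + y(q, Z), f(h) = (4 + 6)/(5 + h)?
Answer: 1537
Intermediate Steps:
f(h) = 10/(5 + h)
r(Z, q) = 1 - 5*q (r(Z, q) = -5*q + 1 = 1 - 5*q)
68*r(f(0), Y) + 109 = 68*(1 - 5*(-4)) + 109 = 68*(1 + 20) + 109 = 68*21 + 109 = 1428 + 109 = 1537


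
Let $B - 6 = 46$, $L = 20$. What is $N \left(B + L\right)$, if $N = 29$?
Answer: $2088$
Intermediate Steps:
$B = 52$ ($B = 6 + 46 = 52$)
$N \left(B + L\right) = 29 \left(52 + 20\right) = 29 \cdot 72 = 2088$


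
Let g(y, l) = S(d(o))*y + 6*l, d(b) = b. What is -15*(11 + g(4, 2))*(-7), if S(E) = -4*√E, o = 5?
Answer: 2415 - 1680*√5 ≈ -1341.6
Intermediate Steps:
g(y, l) = 6*l - 4*y*√5 (g(y, l) = (-4*√5)*y + 6*l = -4*y*√5 + 6*l = 6*l - 4*y*√5)
-15*(11 + g(4, 2))*(-7) = -15*(11 + (6*2 - 4*4*√5))*(-7) = -15*(11 + (12 - 16*√5))*(-7) = -15*(23 - 16*√5)*(-7) = (-345 + 240*√5)*(-7) = 2415 - 1680*√5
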